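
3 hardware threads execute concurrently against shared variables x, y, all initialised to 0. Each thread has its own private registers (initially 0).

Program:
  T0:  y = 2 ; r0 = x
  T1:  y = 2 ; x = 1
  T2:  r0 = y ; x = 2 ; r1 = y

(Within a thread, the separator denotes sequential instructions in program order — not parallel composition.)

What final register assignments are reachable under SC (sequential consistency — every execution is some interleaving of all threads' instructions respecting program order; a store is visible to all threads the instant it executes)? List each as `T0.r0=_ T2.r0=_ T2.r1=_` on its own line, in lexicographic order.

outcome vector order: (T0.r0,T2.r0,T2.r1)
|SC outcomes| = 8

T0.r0=0 T2.r0=0 T2.r1=2
T0.r0=0 T2.r0=2 T2.r1=2
T0.r0=1 T2.r0=0 T2.r1=0
T0.r0=1 T2.r0=0 T2.r1=2
T0.r0=1 T2.r0=2 T2.r1=2
T0.r0=2 T2.r0=0 T2.r1=0
T0.r0=2 T2.r0=0 T2.r1=2
T0.r0=2 T2.r0=2 T2.r1=2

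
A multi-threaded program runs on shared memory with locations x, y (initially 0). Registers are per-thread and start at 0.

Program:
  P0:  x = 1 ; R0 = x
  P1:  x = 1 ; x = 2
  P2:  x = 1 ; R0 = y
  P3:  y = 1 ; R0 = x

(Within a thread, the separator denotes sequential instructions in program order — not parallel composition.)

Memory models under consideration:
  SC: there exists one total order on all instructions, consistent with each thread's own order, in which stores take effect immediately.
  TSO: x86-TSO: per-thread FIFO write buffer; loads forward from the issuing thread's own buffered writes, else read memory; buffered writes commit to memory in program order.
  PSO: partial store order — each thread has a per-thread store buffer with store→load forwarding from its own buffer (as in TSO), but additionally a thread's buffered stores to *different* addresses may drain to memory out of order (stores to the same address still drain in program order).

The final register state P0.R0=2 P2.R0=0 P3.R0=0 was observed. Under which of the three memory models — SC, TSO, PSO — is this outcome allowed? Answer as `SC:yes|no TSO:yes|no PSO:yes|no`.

outcome vector order: (P0.R0,P2.R0,P3.R0)
SC (10): 101 102 110 111 112 201 202 210 211 212
TSO (12): 100 101 102 110 111 112 200 201 202 210 211 212
PSO (12): 100 101 102 110 111 112 200 201 202 210 211 212
target 200 ∈ {TSO,PSO}

SC:no TSO:yes PSO:yes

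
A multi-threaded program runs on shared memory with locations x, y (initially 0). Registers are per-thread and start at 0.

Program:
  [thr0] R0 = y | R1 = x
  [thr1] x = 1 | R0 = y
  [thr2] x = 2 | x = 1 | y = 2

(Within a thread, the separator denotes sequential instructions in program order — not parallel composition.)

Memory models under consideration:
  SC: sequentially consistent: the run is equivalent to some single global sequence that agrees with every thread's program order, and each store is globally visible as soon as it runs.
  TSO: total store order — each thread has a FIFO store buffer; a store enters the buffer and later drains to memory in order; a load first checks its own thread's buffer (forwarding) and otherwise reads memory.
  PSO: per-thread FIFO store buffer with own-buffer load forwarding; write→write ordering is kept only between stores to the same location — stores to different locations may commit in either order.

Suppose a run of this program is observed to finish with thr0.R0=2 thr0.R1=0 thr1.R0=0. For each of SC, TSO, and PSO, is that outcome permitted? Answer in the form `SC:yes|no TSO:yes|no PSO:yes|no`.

SC:no TSO:no PSO:yes

outcome vector order: (thr0.R0,thr0.R1,thr1.R0)
SC: 8 outcomes — {<0 0 0>; <0 0 2>; <0 1 0>; <0 1 2>; <0 2 0>; <0 2 2>; <2 1 0>; <2 1 2>}
TSO: 8 outcomes — {<0 0 0>; <0 0 2>; <0 1 0>; <0 1 2>; <0 2 0>; <0 2 2>; <2 1 0>; <2 1 2>}
PSO: 12 outcomes — {<0 0 0>; <0 0 2>; <0 1 0>; <0 1 2>; <0 2 0>; <0 2 2>; <2 0 0>; <2 0 2>; <2 1 0>; <2 1 2>; <2 2 0>; <2 2 2>}
target <2 0 0> ∈ {PSO}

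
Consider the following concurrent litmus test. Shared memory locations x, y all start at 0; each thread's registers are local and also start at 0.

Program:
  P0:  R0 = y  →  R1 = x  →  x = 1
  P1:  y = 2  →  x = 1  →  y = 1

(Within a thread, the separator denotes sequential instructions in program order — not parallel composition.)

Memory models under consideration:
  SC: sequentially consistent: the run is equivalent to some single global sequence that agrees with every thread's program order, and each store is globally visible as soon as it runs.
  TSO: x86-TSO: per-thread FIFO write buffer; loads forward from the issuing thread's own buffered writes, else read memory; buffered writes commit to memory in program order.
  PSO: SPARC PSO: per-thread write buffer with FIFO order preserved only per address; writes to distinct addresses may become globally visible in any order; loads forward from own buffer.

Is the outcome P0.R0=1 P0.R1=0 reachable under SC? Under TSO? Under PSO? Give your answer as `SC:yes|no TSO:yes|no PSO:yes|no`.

SC:no TSO:no PSO:yes

outcome vector order: (P0.R0,P0.R1)
[SC] allowed = {00; 01; 11; 20; 21}
[TSO] allowed = {00; 01; 11; 20; 21}
[PSO] allowed = {00; 01; 10; 11; 20; 21}
target 10 ∈ {PSO}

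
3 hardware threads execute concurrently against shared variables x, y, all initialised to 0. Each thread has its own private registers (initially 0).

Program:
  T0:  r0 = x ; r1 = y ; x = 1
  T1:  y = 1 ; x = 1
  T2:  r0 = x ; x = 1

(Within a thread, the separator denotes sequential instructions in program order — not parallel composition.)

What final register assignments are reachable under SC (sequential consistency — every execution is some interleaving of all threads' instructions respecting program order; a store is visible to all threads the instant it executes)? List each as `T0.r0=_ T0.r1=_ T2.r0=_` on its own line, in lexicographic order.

T0.r0=0 T0.r1=0 T2.r0=0
T0.r0=0 T0.r1=0 T2.r0=1
T0.r0=0 T0.r1=1 T2.r0=0
T0.r0=0 T0.r1=1 T2.r0=1
T0.r0=1 T0.r1=0 T2.r0=0
T0.r0=1 T0.r1=1 T2.r0=0
T0.r0=1 T0.r1=1 T2.r0=1

outcome vector order: (T0.r0,T0.r1,T2.r0)
|SC outcomes| = 7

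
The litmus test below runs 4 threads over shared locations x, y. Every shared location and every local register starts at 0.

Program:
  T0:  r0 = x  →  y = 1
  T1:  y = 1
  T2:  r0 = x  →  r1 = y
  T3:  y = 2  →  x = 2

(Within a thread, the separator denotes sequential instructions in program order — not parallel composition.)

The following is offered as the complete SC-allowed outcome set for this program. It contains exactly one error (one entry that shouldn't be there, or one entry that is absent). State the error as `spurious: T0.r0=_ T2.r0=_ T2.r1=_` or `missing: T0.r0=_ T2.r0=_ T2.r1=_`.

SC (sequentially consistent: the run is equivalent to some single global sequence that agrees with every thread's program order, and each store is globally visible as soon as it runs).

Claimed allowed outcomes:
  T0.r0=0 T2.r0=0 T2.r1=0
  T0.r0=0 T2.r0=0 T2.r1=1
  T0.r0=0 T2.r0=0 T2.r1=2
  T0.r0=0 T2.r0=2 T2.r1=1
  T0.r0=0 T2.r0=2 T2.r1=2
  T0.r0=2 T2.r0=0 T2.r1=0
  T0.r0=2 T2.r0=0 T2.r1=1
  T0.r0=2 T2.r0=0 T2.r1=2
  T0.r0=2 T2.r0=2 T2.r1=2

missing: T0.r0=2 T2.r0=2 T2.r1=1

outcome vector order: (T0.r0,T2.r0,T2.r1)
[SC] allowed = {(0,0,0) (0,0,1) (0,0,2) (0,2,1) (0,2,2) (2,0,0) (2,0,1) (2,0,2) (2,2,1) (2,2,2)}
SC∖claimed = {(2,2,1)}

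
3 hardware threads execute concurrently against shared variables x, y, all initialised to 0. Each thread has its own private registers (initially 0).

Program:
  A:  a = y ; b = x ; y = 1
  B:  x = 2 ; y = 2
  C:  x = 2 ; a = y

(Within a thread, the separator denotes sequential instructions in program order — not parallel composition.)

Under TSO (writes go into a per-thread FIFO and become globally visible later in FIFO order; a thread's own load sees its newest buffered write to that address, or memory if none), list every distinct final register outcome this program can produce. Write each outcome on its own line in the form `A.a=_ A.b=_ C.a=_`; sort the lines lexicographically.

A.a=0 A.b=0 C.a=0
A.a=0 A.b=0 C.a=1
A.a=0 A.b=0 C.a=2
A.a=0 A.b=2 C.a=0
A.a=0 A.b=2 C.a=1
A.a=0 A.b=2 C.a=2
A.a=2 A.b=2 C.a=0
A.a=2 A.b=2 C.a=1
A.a=2 A.b=2 C.a=2

outcome vector order: (A.a,A.b,C.a)
|TSO outcomes| = 9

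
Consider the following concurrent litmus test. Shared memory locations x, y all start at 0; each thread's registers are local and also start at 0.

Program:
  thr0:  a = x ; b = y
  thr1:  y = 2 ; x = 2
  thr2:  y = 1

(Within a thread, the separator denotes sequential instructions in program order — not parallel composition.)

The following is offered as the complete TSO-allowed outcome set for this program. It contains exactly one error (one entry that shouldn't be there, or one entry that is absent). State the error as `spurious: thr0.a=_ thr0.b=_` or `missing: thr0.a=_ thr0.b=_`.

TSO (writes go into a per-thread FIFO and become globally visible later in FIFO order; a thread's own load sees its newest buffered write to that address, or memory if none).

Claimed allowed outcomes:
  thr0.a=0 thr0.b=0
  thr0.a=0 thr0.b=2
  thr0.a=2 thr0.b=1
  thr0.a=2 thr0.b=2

outcome vector order: (thr0.a,thr0.b)
TSO (5): 00, 01, 02, 21, 22
TSO∖claimed = {01}

missing: thr0.a=0 thr0.b=1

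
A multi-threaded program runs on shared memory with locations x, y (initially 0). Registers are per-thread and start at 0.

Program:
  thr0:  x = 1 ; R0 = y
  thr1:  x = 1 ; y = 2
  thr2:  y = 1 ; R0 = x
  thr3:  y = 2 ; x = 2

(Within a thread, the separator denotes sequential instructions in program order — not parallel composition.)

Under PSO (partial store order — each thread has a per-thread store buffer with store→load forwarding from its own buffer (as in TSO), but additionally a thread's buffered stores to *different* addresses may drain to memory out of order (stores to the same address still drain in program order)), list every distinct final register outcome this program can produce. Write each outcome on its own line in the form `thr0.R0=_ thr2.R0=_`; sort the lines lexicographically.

thr0.R0=0 thr2.R0=0
thr0.R0=0 thr2.R0=1
thr0.R0=0 thr2.R0=2
thr0.R0=1 thr2.R0=0
thr0.R0=1 thr2.R0=1
thr0.R0=1 thr2.R0=2
thr0.R0=2 thr2.R0=0
thr0.R0=2 thr2.R0=1
thr0.R0=2 thr2.R0=2

outcome vector order: (thr0.R0,thr2.R0)
|PSO outcomes| = 9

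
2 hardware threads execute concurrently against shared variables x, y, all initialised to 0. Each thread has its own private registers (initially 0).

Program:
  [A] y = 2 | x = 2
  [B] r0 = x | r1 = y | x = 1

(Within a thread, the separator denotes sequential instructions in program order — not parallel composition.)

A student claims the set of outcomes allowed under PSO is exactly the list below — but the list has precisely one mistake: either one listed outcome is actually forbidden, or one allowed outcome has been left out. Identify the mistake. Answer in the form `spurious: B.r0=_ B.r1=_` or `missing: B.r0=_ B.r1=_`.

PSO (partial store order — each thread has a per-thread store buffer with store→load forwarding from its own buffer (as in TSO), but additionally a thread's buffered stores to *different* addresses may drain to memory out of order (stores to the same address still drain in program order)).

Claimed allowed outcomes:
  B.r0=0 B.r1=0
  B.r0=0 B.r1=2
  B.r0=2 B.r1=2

outcome vector order: (B.r0,B.r1)
under PSO → (0,0) (0,2) (2,0) (2,2)
PSO∖claimed = {(2,0)}

missing: B.r0=2 B.r1=0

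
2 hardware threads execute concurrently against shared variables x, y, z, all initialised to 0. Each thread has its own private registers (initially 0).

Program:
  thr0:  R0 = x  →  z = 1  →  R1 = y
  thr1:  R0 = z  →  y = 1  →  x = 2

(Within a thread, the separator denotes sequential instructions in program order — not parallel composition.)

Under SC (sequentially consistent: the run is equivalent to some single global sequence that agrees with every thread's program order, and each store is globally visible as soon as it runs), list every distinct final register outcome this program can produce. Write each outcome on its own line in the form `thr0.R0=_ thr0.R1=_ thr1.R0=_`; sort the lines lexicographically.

thr0.R0=0 thr0.R1=0 thr1.R0=0
thr0.R0=0 thr0.R1=0 thr1.R0=1
thr0.R0=0 thr0.R1=1 thr1.R0=0
thr0.R0=0 thr0.R1=1 thr1.R0=1
thr0.R0=2 thr0.R1=1 thr1.R0=0

outcome vector order: (thr0.R0,thr0.R1,thr1.R0)
|SC outcomes| = 5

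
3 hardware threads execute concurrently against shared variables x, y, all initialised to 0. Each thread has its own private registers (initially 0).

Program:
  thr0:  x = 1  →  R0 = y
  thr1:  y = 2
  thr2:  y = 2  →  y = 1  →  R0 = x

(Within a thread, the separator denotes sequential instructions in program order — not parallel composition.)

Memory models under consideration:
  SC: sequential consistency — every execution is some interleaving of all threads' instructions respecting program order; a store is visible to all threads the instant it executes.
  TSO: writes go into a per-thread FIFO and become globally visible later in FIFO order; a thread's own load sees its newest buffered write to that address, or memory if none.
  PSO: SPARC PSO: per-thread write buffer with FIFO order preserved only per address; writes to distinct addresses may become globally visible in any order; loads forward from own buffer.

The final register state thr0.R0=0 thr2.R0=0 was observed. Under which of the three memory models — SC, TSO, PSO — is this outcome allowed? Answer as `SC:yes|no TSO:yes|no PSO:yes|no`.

SC:no TSO:yes PSO:yes

outcome vector order: (thr0.R0,thr2.R0)
[SC] allowed = {01 10 11 20 21}
[TSO] allowed = {00 01 10 11 20 21}
[PSO] allowed = {00 01 10 11 20 21}
target 00 ∈ {TSO,PSO}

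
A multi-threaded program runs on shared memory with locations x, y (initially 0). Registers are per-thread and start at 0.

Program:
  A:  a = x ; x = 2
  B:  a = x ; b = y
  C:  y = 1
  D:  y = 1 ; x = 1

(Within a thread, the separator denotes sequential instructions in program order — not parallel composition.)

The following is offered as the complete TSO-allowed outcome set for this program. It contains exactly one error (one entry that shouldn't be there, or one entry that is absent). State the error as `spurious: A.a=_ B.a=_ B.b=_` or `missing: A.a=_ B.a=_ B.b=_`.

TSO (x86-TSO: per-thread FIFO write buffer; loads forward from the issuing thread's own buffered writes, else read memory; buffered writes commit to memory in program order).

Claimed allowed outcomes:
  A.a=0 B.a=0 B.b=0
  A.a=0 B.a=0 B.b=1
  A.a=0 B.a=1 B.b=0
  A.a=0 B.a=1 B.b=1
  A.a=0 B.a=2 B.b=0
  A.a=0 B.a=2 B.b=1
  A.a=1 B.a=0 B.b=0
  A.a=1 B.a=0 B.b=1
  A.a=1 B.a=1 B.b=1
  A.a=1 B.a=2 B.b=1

outcome vector order: (A.a,B.a,B.b)
TSO: 9 outcomes — {<0 0 0>, <0 0 1>, <0 1 1>, <0 2 0>, <0 2 1>, <1 0 0>, <1 0 1>, <1 1 1>, <1 2 1>}
claimed∖TSO = {<0 1 0>}

spurious: A.a=0 B.a=1 B.b=0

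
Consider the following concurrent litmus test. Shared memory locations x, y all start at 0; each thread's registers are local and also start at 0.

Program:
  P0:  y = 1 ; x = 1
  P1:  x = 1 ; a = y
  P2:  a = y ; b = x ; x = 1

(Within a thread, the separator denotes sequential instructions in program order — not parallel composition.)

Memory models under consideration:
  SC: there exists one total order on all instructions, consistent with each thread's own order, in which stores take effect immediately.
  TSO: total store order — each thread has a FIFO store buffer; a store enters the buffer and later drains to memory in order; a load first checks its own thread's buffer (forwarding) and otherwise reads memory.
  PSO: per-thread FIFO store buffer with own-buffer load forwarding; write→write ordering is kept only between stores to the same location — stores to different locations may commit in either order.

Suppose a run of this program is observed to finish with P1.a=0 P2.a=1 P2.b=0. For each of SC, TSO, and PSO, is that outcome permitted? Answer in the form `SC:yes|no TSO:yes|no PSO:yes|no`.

SC:no TSO:yes PSO:yes

outcome vector order: (P1.a,P2.a,P2.b)
[SC] allowed = {000, 001, 011, 100, 101, 110, 111}
[TSO] allowed = {000, 001, 010, 011, 100, 101, 110, 111}
[PSO] allowed = {000, 001, 010, 011, 100, 101, 110, 111}
target 010 ∈ {TSO,PSO}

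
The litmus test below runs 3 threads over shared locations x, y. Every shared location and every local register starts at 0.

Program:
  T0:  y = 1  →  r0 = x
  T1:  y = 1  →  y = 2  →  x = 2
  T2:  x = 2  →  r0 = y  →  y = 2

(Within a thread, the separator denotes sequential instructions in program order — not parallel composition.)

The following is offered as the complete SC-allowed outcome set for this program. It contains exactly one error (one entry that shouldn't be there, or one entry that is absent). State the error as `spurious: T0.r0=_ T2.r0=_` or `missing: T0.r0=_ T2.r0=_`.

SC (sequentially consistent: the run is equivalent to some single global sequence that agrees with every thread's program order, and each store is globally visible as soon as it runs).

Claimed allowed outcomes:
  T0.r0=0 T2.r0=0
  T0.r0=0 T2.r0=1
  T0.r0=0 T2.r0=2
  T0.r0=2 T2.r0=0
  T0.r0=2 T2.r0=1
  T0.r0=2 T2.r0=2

spurious: T0.r0=0 T2.r0=0

outcome vector order: (T0.r0,T2.r0)
[SC] allowed = {<0 1>, <0 2>, <2 0>, <2 1>, <2 2>}
claimed∖SC = {<0 0>}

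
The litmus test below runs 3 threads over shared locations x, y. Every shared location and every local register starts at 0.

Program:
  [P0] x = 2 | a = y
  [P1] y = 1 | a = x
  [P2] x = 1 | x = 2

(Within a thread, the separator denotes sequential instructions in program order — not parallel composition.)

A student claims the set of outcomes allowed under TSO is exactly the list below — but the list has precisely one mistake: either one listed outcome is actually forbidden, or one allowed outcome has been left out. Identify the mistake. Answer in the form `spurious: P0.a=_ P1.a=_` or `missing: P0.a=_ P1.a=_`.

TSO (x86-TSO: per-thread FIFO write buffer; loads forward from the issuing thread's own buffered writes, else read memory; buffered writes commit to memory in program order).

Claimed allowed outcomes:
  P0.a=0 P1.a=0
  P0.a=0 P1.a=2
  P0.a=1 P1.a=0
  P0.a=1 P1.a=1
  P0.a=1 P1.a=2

missing: P0.a=0 P1.a=1

outcome vector order: (P0.a,P1.a)
under TSO → 00; 01; 02; 10; 11; 12
TSO∖claimed = {01}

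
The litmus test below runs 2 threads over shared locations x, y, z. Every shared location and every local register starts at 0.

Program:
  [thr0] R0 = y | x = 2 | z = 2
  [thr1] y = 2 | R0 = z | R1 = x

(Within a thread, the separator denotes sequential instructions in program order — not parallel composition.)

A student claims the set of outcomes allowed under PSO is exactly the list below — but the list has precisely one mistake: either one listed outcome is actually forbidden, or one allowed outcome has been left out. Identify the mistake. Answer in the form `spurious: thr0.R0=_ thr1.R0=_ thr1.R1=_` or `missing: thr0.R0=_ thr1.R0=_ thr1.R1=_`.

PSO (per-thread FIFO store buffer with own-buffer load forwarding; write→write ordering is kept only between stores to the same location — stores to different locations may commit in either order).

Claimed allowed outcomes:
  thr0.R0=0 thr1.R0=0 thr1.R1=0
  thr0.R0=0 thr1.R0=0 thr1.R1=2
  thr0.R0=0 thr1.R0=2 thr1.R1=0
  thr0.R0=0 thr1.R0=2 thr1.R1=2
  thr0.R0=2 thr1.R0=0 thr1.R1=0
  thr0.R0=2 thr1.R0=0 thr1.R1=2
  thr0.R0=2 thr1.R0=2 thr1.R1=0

outcome vector order: (thr0.R0,thr1.R0,thr1.R1)
PSO: 8 outcomes — {<0 0 0>; <0 0 2>; <0 2 0>; <0 2 2>; <2 0 0>; <2 0 2>; <2 2 0>; <2 2 2>}
PSO∖claimed = {<2 2 2>}

missing: thr0.R0=2 thr1.R0=2 thr1.R1=2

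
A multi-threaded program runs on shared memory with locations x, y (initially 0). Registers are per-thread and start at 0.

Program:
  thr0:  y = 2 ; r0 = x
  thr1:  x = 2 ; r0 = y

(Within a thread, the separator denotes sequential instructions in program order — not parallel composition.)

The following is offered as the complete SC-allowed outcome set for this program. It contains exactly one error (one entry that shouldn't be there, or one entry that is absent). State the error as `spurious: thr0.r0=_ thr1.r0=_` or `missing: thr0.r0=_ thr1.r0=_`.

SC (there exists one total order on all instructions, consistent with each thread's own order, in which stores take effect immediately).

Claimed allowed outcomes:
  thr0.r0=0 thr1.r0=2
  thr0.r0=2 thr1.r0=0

missing: thr0.r0=2 thr1.r0=2

outcome vector order: (thr0.r0,thr1.r0)
[SC] allowed = {(0,2), (2,0), (2,2)}
SC∖claimed = {(2,2)}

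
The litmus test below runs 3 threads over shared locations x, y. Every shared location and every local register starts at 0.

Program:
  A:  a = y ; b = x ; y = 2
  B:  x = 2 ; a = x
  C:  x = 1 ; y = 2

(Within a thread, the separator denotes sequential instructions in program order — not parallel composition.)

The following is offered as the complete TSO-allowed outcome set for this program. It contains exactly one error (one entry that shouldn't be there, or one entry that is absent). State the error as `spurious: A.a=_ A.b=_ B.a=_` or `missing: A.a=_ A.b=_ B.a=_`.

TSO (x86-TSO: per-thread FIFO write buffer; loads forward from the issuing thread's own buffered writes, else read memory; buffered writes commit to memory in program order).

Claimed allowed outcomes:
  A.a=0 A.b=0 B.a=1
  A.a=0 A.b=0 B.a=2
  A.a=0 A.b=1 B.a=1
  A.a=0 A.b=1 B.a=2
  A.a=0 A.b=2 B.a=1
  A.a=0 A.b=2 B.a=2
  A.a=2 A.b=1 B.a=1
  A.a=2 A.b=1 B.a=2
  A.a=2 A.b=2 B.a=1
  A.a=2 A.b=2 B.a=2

outcome vector order: (A.a,A.b,B.a)
TSO (9): (0,0,1); (0,0,2); (0,1,1); (0,1,2); (0,2,1); (0,2,2); (2,1,1); (2,1,2); (2,2,2)
claimed∖TSO = {(2,2,1)}

spurious: A.a=2 A.b=2 B.a=1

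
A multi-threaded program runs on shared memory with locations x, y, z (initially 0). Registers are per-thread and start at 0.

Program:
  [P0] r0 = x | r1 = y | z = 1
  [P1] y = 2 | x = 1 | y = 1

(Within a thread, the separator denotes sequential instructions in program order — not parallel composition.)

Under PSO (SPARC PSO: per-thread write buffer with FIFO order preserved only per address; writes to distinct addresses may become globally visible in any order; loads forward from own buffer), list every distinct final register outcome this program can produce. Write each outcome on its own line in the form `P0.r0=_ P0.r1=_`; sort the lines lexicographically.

P0.r0=0 P0.r1=0
P0.r0=0 P0.r1=1
P0.r0=0 P0.r1=2
P0.r0=1 P0.r1=0
P0.r0=1 P0.r1=1
P0.r0=1 P0.r1=2

outcome vector order: (P0.r0,P0.r1)
|PSO outcomes| = 6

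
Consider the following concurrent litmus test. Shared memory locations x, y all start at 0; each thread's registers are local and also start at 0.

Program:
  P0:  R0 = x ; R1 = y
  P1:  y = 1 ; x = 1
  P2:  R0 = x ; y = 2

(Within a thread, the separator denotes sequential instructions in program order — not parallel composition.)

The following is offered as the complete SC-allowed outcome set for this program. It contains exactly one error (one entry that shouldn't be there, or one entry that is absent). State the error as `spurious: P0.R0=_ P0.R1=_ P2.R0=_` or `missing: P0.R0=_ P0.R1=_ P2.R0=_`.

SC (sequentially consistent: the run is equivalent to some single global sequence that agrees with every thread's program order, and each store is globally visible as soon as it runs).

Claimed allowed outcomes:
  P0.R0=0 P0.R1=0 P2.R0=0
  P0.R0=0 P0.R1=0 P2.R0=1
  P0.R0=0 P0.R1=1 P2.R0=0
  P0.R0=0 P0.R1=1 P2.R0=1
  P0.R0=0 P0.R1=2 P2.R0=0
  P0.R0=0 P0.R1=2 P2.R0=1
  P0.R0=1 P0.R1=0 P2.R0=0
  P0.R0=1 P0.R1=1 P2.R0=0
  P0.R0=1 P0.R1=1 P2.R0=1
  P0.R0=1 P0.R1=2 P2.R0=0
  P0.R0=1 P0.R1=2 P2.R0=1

spurious: P0.R0=1 P0.R1=0 P2.R0=0

outcome vector order: (P0.R0,P0.R1,P2.R0)
under SC → (0,0,0), (0,0,1), (0,1,0), (0,1,1), (0,2,0), (0,2,1), (1,1,0), (1,1,1), (1,2,0), (1,2,1)
claimed∖SC = {(1,0,0)}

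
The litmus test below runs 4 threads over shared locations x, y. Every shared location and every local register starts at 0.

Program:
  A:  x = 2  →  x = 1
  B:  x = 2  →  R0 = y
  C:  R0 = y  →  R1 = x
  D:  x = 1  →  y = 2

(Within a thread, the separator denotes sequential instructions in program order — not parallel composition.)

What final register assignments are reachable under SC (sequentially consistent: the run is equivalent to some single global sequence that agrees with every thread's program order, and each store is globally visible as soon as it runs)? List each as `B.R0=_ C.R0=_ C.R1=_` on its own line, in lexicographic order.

B.R0=0 C.R0=0 C.R1=0
B.R0=0 C.R0=0 C.R1=1
B.R0=0 C.R0=0 C.R1=2
B.R0=0 C.R0=2 C.R1=1
B.R0=0 C.R0=2 C.R1=2
B.R0=2 C.R0=0 C.R1=0
B.R0=2 C.R0=0 C.R1=1
B.R0=2 C.R0=0 C.R1=2
B.R0=2 C.R0=2 C.R1=1
B.R0=2 C.R0=2 C.R1=2

outcome vector order: (B.R0,C.R0,C.R1)
|SC outcomes| = 10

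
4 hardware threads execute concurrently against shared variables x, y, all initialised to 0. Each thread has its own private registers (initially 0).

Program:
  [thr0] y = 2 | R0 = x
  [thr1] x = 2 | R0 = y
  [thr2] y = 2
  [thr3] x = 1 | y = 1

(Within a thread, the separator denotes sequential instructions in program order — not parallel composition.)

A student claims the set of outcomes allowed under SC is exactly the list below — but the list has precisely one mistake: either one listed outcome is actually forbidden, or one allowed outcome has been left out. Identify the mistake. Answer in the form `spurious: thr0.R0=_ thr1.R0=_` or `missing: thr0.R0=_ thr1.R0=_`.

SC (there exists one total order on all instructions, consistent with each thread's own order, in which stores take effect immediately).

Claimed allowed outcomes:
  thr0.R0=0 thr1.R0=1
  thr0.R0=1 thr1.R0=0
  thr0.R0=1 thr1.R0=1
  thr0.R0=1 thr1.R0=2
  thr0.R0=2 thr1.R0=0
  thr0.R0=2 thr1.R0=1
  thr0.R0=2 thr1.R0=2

missing: thr0.R0=0 thr1.R0=2

outcome vector order: (thr0.R0,thr1.R0)
under SC → (0,1) (0,2) (1,0) (1,1) (1,2) (2,0) (2,1) (2,2)
SC∖claimed = {(0,2)}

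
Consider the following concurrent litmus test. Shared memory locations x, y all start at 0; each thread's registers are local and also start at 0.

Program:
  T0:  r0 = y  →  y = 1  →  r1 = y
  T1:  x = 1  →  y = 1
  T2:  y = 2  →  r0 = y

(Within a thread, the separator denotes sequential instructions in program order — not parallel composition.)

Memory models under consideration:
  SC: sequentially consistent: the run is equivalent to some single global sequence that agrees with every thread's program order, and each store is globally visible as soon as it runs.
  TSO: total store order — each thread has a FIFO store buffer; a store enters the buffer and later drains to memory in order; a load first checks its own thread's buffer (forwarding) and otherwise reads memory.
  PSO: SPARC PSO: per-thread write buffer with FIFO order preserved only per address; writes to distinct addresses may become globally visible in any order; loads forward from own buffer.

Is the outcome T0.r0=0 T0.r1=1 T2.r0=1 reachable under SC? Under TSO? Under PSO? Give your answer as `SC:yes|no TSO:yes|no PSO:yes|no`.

SC:yes TSO:yes PSO:yes

outcome vector order: (T0.r0,T0.r1,T2.r0)
SC: 9 outcomes — {011, 012, 021, 022, 111, 112, 122, 211, 212}
TSO: 9 outcomes — {011, 012, 021, 022, 111, 112, 122, 211, 212}
PSO: 9 outcomes — {011, 012, 021, 022, 111, 112, 122, 211, 212}
target 011 ∈ {SC,TSO,PSO}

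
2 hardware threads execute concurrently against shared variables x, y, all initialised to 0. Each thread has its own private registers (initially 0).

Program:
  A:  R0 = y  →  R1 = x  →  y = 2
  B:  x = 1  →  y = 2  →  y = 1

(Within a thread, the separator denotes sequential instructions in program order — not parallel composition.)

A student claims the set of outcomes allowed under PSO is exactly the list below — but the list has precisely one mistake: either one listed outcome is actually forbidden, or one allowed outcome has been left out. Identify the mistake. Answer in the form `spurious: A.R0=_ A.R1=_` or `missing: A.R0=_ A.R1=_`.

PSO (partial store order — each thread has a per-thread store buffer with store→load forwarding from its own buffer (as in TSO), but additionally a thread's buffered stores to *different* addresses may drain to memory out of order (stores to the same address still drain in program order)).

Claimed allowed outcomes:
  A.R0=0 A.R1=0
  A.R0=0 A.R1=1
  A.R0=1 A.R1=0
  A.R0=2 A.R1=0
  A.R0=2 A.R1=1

missing: A.R0=1 A.R1=1

outcome vector order: (A.R0,A.R1)
under PSO → 00, 01, 10, 11, 20, 21
PSO∖claimed = {11}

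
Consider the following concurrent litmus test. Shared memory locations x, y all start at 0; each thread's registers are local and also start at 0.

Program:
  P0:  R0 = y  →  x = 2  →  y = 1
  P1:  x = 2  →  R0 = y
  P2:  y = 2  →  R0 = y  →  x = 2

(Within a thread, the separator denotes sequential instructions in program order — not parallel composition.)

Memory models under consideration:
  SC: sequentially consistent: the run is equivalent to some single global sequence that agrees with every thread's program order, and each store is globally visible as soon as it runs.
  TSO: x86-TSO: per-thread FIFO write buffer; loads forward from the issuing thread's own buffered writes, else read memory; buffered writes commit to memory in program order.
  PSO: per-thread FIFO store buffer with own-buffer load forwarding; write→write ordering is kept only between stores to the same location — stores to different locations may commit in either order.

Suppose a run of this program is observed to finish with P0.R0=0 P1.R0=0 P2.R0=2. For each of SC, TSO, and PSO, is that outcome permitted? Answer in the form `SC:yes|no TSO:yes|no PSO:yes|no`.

SC:yes TSO:yes PSO:yes

outcome vector order: (P0.R0,P1.R0,P2.R0)
SC: 12 outcomes — {<0 0 1>, <0 0 2>, <0 1 1>, <0 1 2>, <0 2 1>, <0 2 2>, <2 0 1>, <2 0 2>, <2 1 1>, <2 1 2>, <2 2 1>, <2 2 2>}
TSO: 12 outcomes — {<0 0 1>, <0 0 2>, <0 1 1>, <0 1 2>, <0 2 1>, <0 2 2>, <2 0 1>, <2 0 2>, <2 1 1>, <2 1 2>, <2 2 1>, <2 2 2>}
PSO: 12 outcomes — {<0 0 1>, <0 0 2>, <0 1 1>, <0 1 2>, <0 2 1>, <0 2 2>, <2 0 1>, <2 0 2>, <2 1 1>, <2 1 2>, <2 2 1>, <2 2 2>}
target <0 0 2> ∈ {SC,TSO,PSO}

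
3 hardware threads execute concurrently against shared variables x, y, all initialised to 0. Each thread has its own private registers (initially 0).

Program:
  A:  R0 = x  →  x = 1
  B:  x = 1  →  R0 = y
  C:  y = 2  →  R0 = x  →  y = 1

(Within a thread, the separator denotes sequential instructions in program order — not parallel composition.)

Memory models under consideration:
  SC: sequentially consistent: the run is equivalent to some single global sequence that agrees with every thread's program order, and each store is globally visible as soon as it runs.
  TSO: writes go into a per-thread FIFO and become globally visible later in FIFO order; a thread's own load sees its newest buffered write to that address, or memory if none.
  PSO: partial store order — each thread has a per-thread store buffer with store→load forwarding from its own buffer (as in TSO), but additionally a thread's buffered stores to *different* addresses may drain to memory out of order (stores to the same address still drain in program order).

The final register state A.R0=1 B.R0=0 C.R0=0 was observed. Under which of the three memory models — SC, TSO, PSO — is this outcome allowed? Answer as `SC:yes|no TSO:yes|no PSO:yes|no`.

outcome vector order: (A.R0,B.R0,C.R0)
SC: 10 outcomes — {001 010 011 020 021 101 110 111 120 121}
TSO: 12 outcomes — {000 001 010 011 020 021 100 101 110 111 120 121}
PSO: 12 outcomes — {000 001 010 011 020 021 100 101 110 111 120 121}
target 100 ∈ {TSO,PSO}

SC:no TSO:yes PSO:yes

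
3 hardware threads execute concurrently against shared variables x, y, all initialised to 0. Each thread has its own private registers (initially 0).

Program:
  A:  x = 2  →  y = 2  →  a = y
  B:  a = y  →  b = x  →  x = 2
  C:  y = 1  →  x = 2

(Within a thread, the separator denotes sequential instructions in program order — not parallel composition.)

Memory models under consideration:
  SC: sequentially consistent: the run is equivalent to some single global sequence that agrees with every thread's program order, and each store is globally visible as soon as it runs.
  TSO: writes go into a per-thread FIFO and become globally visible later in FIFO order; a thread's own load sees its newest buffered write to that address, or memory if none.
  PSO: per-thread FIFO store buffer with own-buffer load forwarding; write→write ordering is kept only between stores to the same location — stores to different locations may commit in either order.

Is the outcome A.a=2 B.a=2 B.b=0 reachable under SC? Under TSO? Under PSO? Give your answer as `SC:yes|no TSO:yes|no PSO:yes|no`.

outcome vector order: (A.a,B.a,B.b)
[SC] allowed = {100, 102, 112, 122, 200, 202, 210, 212, 222}
[TSO] allowed = {100, 102, 112, 122, 200, 202, 210, 212, 222}
[PSO] allowed = {100, 102, 110, 112, 120, 122, 200, 202, 210, 212, 220, 222}
target 220 ∈ {PSO}

SC:no TSO:no PSO:yes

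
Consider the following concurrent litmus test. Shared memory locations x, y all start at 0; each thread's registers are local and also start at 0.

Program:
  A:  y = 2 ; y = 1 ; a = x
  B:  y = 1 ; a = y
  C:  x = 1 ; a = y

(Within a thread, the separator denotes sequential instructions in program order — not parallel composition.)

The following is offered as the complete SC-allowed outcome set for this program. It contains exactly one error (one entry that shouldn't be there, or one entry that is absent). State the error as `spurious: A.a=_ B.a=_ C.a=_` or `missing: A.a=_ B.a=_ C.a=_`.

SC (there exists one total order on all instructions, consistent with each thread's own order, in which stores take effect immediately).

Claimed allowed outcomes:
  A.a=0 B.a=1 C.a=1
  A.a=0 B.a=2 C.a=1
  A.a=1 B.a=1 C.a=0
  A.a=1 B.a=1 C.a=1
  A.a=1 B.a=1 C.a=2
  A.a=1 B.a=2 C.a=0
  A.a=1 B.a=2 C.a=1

outcome vector order: (A.a,B.a,C.a)
under SC → 0/1/1, 0/2/1, 1/1/0, 1/1/1, 1/1/2, 1/2/0, 1/2/1, 1/2/2
SC∖claimed = {1/2/2}

missing: A.a=1 B.a=2 C.a=2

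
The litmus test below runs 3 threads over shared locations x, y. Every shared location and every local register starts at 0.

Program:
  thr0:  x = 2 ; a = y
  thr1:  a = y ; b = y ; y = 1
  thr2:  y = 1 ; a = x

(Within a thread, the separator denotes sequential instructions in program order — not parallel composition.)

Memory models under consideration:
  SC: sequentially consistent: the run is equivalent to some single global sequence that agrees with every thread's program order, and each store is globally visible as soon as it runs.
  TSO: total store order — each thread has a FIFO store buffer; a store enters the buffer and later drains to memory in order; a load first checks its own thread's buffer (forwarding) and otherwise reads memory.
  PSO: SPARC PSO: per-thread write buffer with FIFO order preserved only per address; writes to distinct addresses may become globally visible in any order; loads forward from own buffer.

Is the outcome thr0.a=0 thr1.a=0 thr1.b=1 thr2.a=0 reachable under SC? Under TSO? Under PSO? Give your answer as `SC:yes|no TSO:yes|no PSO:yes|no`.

SC:no TSO:yes PSO:yes

outcome vector order: (thr0.a,thr1.a,thr1.b,thr2.a)
under SC → <0 0 0 2>; <0 0 1 2>; <0 1 1 2>; <1 0 0 0>; <1 0 0 2>; <1 0 1 0>; <1 0 1 2>; <1 1 1 0>; <1 1 1 2>
under TSO → <0 0 0 0>; <0 0 0 2>; <0 0 1 0>; <0 0 1 2>; <0 1 1 0>; <0 1 1 2>; <1 0 0 0>; <1 0 0 2>; <1 0 1 0>; <1 0 1 2>; <1 1 1 0>; <1 1 1 2>
under PSO → <0 0 0 0>; <0 0 0 2>; <0 0 1 0>; <0 0 1 2>; <0 1 1 0>; <0 1 1 2>; <1 0 0 0>; <1 0 0 2>; <1 0 1 0>; <1 0 1 2>; <1 1 1 0>; <1 1 1 2>
target <0 0 1 0> ∈ {TSO,PSO}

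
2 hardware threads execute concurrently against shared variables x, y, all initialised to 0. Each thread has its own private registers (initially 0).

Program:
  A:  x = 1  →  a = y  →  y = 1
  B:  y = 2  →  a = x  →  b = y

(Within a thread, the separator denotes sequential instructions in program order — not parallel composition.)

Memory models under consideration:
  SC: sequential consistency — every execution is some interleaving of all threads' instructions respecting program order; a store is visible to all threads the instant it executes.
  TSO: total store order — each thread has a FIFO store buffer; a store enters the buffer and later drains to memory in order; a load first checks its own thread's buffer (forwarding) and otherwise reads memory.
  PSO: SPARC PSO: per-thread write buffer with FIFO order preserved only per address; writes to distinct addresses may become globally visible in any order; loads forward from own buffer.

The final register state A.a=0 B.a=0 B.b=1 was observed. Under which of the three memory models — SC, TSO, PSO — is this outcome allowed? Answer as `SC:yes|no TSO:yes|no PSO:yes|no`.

outcome vector order: (A.a,B.a,B.b)
[SC] allowed = {0/1/1, 0/1/2, 2/0/1, 2/0/2, 2/1/1, 2/1/2}
[TSO] allowed = {0/0/1, 0/0/2, 0/1/1, 0/1/2, 2/0/1, 2/0/2, 2/1/1, 2/1/2}
[PSO] allowed = {0/0/1, 0/0/2, 0/1/1, 0/1/2, 2/0/1, 2/0/2, 2/1/1, 2/1/2}
target 0/0/1 ∈ {TSO,PSO}

SC:no TSO:yes PSO:yes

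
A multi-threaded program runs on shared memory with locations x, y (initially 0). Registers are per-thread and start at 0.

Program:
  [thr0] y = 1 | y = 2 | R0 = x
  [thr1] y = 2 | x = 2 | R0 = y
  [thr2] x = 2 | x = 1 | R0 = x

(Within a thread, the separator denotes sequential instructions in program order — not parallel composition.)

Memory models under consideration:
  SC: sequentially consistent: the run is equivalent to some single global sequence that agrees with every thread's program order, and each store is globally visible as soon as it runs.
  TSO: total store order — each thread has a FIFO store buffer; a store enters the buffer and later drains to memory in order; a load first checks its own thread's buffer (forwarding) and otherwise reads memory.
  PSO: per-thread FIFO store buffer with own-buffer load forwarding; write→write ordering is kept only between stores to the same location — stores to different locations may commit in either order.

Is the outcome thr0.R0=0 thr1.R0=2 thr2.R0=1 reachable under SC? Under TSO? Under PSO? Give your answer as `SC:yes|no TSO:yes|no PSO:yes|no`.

SC:yes TSO:yes PSO:yes

outcome vector order: (thr0.R0,thr1.R0,thr2.R0)
under SC → 021, 022, 111, 121, 122, 211, 212, 221, 222
under TSO → 011, 012, 021, 022, 111, 112, 121, 122, 211, 212, 221, 222
under PSO → 011, 012, 021, 022, 111, 112, 121, 122, 211, 212, 221, 222
target 021 ∈ {SC,TSO,PSO}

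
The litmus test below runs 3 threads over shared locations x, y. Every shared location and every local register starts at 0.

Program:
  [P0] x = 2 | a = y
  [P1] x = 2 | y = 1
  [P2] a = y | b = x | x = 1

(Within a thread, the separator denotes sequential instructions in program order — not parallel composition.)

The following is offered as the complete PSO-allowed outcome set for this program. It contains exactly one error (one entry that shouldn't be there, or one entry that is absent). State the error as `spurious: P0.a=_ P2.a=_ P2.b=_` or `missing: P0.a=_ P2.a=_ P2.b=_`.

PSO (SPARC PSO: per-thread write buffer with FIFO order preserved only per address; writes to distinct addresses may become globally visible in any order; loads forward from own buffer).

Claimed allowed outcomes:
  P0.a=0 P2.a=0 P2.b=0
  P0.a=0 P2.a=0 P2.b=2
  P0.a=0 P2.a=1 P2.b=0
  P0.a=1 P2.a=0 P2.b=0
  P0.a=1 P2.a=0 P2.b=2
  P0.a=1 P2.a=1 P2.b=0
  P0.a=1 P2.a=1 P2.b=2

missing: P0.a=0 P2.a=1 P2.b=2

outcome vector order: (P0.a,P2.a,P2.b)
PSO: 8 outcomes — {(0,0,0), (0,0,2), (0,1,0), (0,1,2), (1,0,0), (1,0,2), (1,1,0), (1,1,2)}
PSO∖claimed = {(0,1,2)}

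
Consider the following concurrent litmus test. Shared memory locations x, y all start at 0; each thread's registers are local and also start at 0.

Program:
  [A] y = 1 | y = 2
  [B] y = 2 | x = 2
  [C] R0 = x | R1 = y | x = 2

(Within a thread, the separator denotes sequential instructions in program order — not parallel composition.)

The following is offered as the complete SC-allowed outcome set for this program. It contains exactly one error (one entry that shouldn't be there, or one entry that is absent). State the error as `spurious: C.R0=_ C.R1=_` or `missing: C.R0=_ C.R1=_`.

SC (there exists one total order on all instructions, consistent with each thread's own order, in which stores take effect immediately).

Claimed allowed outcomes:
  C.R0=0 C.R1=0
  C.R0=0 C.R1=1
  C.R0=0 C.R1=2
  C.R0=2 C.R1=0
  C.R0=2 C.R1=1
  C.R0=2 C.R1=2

spurious: C.R0=2 C.R1=0

outcome vector order: (C.R0,C.R1)
under SC → <0 0> <0 1> <0 2> <2 1> <2 2>
claimed∖SC = {<2 0>}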